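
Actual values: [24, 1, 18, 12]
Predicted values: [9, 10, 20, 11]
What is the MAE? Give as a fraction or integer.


MAE = (1/4) * (|24-9|=15 + |1-10|=9 + |18-20|=2 + |12-11|=1). Sum = 27. MAE = 27/4.

27/4


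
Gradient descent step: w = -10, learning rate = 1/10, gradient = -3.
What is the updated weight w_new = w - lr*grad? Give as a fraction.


w_new = -10 - 1/10 * -3 = -10 - -3/10 = -97/10.

-97/10


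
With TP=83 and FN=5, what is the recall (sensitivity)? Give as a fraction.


Recall = TP / (TP + FN) = 83 / 88 = 83/88.

83/88


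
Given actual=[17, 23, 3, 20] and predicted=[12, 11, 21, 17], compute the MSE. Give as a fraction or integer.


MSE = (1/4) * ((17-12)^2=25 + (23-11)^2=144 + (3-21)^2=324 + (20-17)^2=9). Sum = 502. MSE = 251/2.

251/2


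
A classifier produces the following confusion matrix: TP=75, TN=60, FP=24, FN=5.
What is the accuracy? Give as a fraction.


Accuracy = (TP + TN) / (TP + TN + FP + FN) = (75 + 60) / 164 = 135/164.

135/164


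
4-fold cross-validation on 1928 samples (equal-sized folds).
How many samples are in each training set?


Each validation fold has 1928/4 = 482 samples. Training set = 1928 - 482 = 1446.

1446


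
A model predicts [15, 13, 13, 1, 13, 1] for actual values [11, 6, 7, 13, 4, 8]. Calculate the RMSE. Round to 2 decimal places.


MSE = 62.5000. RMSE = sqrt(62.5000) = 7.91.

7.91


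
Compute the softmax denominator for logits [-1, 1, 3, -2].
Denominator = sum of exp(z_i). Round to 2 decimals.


Denom = e^-1=0.3679 + e^1=2.7183 + e^3=20.0855 + e^-2=0.1353. Sum = 23.3070, which rounds to 23.31.

23.31


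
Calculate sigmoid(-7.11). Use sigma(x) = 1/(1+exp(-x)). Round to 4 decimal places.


sigma(-7.11) = 1/(1+e^(7.11)) = 1/(1+1224.147546) = 1/1225.147546 = 0.0008.

0.0008


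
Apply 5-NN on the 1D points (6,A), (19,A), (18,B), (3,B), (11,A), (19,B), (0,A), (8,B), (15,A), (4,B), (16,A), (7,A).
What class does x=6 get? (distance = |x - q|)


Distances: |6-6|=0, |19-6|=13, |18-6|=12, |3-6|=3, |11-6|=5, |19-6|=13, |0-6|=6, |8-6|=2, |15-6|=9, |4-6|=2, |16-6|=10, |7-6|=1. 5 nearest: (6,A), (7,A), (8,B), (4,B), (3,B). Counts: {'A': 2, 'B': 3}. Majority class: B.

B


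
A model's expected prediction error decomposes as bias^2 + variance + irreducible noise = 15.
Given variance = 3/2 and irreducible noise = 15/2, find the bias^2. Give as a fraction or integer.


Total error = bias^2 + variance + irreducible noise. So bias^2 = 15 - 3/2 - 15/2 = 6.

6


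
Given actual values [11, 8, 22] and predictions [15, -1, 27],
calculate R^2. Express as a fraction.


Mean(y) = 41/3. SS_res = 122. SS_tot = 326/3. R^2 = 1 - 122/(326/3) = -20/163.

-20/163


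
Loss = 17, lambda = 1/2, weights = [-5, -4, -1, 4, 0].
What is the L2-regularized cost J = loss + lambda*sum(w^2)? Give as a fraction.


L2 sq norm = sum(w^2) = 58. J = 17 + 1/2 * 58 = 46.

46


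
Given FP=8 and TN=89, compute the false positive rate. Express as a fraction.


FPR = FP / (FP + TN) = 8 / 97 = 8/97.

8/97


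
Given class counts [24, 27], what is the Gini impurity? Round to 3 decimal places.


Total = 51. Proportions: 24/51, 27/51. sum(p_i^2) = 0.5017. Gini = 1 - 0.5017 = 0.4983, which rounds to 0.498.

0.498


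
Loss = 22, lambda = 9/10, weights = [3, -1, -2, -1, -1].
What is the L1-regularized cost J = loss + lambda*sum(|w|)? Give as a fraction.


L1 norm = sum(|w|) = 8. J = 22 + 9/10 * 8 = 146/5.

146/5


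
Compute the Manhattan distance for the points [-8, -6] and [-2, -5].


d = sum of absolute differences: |-8--2|=6 + |-6--5|=1 = 7.

7


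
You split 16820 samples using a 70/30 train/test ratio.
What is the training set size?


Test set = 16820 * 30% = 5046. Training set = 16820 - 5046 = 11774.

11774


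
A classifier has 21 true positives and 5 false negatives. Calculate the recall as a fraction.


Recall = TP / (TP + FN) = 21 / 26 = 21/26.

21/26


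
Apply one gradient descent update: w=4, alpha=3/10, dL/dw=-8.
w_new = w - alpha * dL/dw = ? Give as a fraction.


w_new = 4 - 3/10 * -8 = 4 - -12/5 = 32/5.

32/5


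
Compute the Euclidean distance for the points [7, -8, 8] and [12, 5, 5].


d = sqrt(sum of squared differences). (7-12)^2=25, (-8-5)^2=169, (8-5)^2=9. Sum = 203.

sqrt(203)


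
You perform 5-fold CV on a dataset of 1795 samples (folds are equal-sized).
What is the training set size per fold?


Each validation fold has 1795/5 = 359 samples. Training set = 1795 - 359 = 1436.

1436


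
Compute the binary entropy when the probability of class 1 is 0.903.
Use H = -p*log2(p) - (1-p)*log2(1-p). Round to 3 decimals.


H = -0.903*log2(0.903) - 0.097*log2(0.097) = 0.459.

0.459


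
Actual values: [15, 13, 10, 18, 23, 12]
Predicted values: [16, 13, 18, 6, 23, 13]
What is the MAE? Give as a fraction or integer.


MAE = (1/6) * (|15-16|=1 + |13-13|=0 + |10-18|=8 + |18-6|=12 + |23-23|=0 + |12-13|=1). Sum = 22. MAE = 11/3.

11/3


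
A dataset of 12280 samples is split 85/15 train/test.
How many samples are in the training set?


Test set = 12280 * 15% = 1842. Training set = 12280 - 1842 = 10438.

10438


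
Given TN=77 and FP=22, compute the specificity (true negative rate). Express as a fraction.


Specificity = TN / (TN + FP) = 77 / 99 = 7/9.

7/9


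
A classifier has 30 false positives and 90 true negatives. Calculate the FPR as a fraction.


FPR = FP / (FP + TN) = 30 / 120 = 1/4.

1/4


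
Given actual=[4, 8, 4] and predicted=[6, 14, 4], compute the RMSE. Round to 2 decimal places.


MSE = 13.3333. RMSE = sqrt(13.3333) = 3.65.

3.65


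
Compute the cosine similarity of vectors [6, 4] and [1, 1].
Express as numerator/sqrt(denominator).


dot = 10. |a|^2 = 52, |b|^2 = 2. cos = 10/sqrt(104).

10/sqrt(104)


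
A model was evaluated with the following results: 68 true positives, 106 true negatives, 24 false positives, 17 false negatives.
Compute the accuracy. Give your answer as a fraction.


Accuracy = (TP + TN) / (TP + TN + FP + FN) = (68 + 106) / 215 = 174/215.

174/215


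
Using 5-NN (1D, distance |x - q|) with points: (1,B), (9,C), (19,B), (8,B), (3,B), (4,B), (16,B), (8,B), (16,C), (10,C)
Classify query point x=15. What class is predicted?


Distances: |1-15|=14, |9-15|=6, |19-15|=4, |8-15|=7, |3-15|=12, |4-15|=11, |16-15|=1, |8-15|=7, |16-15|=1, |10-15|=5. 5 nearest: (16,B), (16,C), (19,B), (10,C), (9,C). Counts: {'B': 2, 'C': 3}. Majority class: C.

C


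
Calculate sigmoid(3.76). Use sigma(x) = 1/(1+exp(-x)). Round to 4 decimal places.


sigma(3.76) = 1/(1+e^(-3.76)) = 1/(1+0.023284) = 1/1.023284 = 0.9772.

0.9772


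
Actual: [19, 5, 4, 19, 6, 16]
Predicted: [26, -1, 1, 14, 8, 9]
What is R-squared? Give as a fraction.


Mean(y) = 23/2. SS_res = 172. SS_tot = 523/2. R^2 = 1 - 172/(523/2) = 179/523.

179/523


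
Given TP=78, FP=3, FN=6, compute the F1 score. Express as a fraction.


Precision = 78/81 = 26/27. Recall = 78/84 = 13/14. F1 = 2*P*R/(P+R) = 52/55.

52/55


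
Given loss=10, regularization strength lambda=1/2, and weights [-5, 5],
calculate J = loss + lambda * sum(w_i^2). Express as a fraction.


L2 sq norm = sum(w^2) = 50. J = 10 + 1/2 * 50 = 35.

35


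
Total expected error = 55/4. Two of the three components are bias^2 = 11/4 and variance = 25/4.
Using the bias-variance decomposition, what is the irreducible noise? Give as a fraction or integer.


Total error = bias^2 + variance + irreducible noise. So irreducible noise = 55/4 - 11/4 - 25/4 = 19/4.

19/4


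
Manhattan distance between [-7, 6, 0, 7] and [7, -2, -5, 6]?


d = sum of absolute differences: |-7-7|=14 + |6--2|=8 + |0--5|=5 + |7-6|=1 = 28.

28


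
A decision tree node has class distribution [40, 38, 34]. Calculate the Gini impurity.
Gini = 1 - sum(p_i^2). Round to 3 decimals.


Total = 112. Proportions: 40/112, 38/112, 34/112. sum(p_i^2) = 0.3348. Gini = 1 - 0.3348 = 0.6652, which rounds to 0.665.

0.665


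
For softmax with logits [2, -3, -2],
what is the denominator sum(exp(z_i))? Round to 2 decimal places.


Denom = e^2=7.3891 + e^-3=0.0498 + e^-2=0.1353. Sum = 7.5742, which rounds to 7.57.

7.57


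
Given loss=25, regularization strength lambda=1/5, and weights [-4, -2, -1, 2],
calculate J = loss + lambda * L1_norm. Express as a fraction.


L1 norm = sum(|w|) = 9. J = 25 + 1/5 * 9 = 134/5.

134/5


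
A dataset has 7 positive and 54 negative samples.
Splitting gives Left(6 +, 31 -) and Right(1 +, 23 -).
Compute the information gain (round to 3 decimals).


H(parent) = 0.5141. H(left) = 0.6395, H(right) = 0.2499. Weighted = (37/61)*0.6395 + (24/61)*0.2499 = 0.4862. IG = 0.5141 - 0.4862 = 0.0279, which rounds to 0.028.

0.028


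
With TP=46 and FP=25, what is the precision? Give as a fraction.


Precision = TP / (TP + FP) = 46 / 71 = 46/71.

46/71


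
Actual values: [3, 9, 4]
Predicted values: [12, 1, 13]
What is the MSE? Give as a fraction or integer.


MSE = (1/3) * ((3-12)^2=81 + (9-1)^2=64 + (4-13)^2=81). Sum = 226. MSE = 226/3.

226/3


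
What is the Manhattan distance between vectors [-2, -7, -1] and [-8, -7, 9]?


d = sum of absolute differences: |-2--8|=6 + |-7--7|=0 + |-1-9|=10 = 16.

16


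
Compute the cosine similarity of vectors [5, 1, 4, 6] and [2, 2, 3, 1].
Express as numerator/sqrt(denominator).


dot = 30. |a|^2 = 78, |b|^2 = 18. cos = 30/sqrt(1404).

30/sqrt(1404)


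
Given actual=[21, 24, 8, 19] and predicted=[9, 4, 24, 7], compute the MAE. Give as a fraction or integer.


MAE = (1/4) * (|21-9|=12 + |24-4|=20 + |8-24|=16 + |19-7|=12). Sum = 60. MAE = 15.

15


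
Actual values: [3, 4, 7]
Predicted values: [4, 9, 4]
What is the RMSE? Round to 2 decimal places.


MSE = 11.6667. RMSE = sqrt(11.6667) = 3.42.

3.42


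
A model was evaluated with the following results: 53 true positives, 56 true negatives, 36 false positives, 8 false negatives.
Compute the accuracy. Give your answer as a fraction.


Accuracy = (TP + TN) / (TP + TN + FP + FN) = (53 + 56) / 153 = 109/153.

109/153


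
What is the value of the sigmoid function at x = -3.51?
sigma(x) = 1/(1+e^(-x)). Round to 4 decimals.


sigma(-3.51) = 1/(1+e^(3.51)) = 1/(1+33.448268) = 1/34.448268 = 0.0290.

0.0290


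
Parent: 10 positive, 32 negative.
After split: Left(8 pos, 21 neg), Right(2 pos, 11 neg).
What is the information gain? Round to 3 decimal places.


H(parent) = 0.7919. H(left) = 0.8498, H(right) = 0.6194. Weighted = (29/42)*0.8498 + (13/42)*0.6194 = 0.7785. IG = 0.7919 - 0.7785 = 0.0134, which rounds to 0.013.

0.013


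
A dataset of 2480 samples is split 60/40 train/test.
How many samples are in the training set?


Test set = 2480 * 40% = 992. Training set = 2480 - 992 = 1488.

1488


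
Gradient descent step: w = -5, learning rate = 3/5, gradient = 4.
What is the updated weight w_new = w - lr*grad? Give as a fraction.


w_new = -5 - 3/5 * 4 = -5 - 12/5 = -37/5.

-37/5


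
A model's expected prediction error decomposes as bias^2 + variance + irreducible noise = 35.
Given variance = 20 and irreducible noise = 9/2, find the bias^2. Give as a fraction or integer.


Total error = bias^2 + variance + irreducible noise. So bias^2 = 35 - 20 - 9/2 = 21/2.

21/2


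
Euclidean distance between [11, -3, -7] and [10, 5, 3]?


d = sqrt(sum of squared differences). (11-10)^2=1, (-3-5)^2=64, (-7-3)^2=100. Sum = 165.

sqrt(165)


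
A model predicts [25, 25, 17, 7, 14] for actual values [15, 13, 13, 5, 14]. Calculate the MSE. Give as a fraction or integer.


MSE = (1/5) * ((15-25)^2=100 + (13-25)^2=144 + (13-17)^2=16 + (5-7)^2=4 + (14-14)^2=0). Sum = 264. MSE = 264/5.

264/5


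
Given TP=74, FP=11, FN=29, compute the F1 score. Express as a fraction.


Precision = 74/85 = 74/85. Recall = 74/103 = 74/103. F1 = 2*P*R/(P+R) = 37/47.

37/47


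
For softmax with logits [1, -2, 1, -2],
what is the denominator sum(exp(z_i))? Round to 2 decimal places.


Denom = e^1=2.7183 + e^-2=0.1353 + e^1=2.7183 + e^-2=0.1353. Sum = 5.7072, which rounds to 5.71.

5.71


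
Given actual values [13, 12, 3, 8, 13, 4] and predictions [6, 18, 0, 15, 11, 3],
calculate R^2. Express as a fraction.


Mean(y) = 53/6. SS_res = 148. SS_tot = 617/6. R^2 = 1 - 148/(617/6) = -271/617.

-271/617


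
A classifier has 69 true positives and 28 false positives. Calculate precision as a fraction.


Precision = TP / (TP + FP) = 69 / 97 = 69/97.

69/97


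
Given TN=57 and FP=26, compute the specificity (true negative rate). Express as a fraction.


Specificity = TN / (TN + FP) = 57 / 83 = 57/83.

57/83


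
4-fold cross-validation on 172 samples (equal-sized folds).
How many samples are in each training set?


Each validation fold has 172/4 = 43 samples. Training set = 172 - 43 = 129.

129


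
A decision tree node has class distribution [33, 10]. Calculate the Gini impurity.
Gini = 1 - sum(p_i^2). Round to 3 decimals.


Total = 43. Proportions: 33/43, 10/43. sum(p_i^2) = 0.6431. Gini = 1 - 0.6431 = 0.3569, which rounds to 0.357.

0.357


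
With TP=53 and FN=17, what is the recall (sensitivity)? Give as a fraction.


Recall = TP / (TP + FN) = 53 / 70 = 53/70.

53/70


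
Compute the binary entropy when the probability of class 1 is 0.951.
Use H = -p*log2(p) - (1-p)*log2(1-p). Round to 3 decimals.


H = -0.951*log2(0.951) - 0.049*log2(0.049) = 0.282.

0.282


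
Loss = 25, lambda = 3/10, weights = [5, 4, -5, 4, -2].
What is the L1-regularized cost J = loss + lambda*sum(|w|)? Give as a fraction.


L1 norm = sum(|w|) = 20. J = 25 + 3/10 * 20 = 31.

31


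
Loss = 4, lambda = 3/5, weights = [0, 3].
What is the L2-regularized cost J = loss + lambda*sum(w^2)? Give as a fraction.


L2 sq norm = sum(w^2) = 9. J = 4 + 3/5 * 9 = 47/5.

47/5


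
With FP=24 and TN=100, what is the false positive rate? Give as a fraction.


FPR = FP / (FP + TN) = 24 / 124 = 6/31.

6/31


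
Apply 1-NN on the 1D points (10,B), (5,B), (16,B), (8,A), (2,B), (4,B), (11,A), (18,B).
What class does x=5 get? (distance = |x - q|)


Distances: |10-5|=5, |5-5|=0, |16-5|=11, |8-5|=3, |2-5|=3, |4-5|=1, |11-5|=6, |18-5|=13. 1 nearest: (5,B). Counts: {'B': 1}. Majority class: B.

B


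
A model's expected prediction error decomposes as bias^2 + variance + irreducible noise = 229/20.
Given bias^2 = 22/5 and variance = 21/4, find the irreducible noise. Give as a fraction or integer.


Total error = bias^2 + variance + irreducible noise. So irreducible noise = 229/20 - 22/5 - 21/4 = 9/5.

9/5


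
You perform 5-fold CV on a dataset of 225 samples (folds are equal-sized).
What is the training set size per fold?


Each validation fold has 225/5 = 45 samples. Training set = 225 - 45 = 180.

180


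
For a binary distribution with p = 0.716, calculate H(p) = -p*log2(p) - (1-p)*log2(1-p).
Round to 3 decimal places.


H = -0.716*log2(0.716) - 0.284*log2(0.284) = 0.861.

0.861


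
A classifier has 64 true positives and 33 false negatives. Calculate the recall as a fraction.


Recall = TP / (TP + FN) = 64 / 97 = 64/97.

64/97


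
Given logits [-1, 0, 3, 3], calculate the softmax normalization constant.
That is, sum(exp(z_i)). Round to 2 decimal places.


Denom = e^-1=0.3679 + e^0=1.0000 + e^3=20.0855 + e^3=20.0855. Sum = 41.5389, which rounds to 41.54.

41.54


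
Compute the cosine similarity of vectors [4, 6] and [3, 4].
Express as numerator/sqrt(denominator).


dot = 36. |a|^2 = 52, |b|^2 = 25. cos = 36/sqrt(1300).

36/sqrt(1300)


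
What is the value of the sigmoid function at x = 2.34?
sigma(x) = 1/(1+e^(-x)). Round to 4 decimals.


sigma(2.34) = 1/(1+e^(-2.34)) = 1/(1+0.096328) = 1/1.096328 = 0.9121.

0.9121


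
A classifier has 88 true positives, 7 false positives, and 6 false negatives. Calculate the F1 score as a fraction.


Precision = 88/95 = 88/95. Recall = 88/94 = 44/47. F1 = 2*P*R/(P+R) = 176/189.

176/189


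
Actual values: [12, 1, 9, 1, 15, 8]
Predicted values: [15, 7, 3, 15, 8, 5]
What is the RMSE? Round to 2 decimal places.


MSE = 55.8333. RMSE = sqrt(55.8333) = 7.47.

7.47


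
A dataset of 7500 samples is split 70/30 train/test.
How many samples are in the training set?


Test set = 7500 * 30% = 2250. Training set = 7500 - 2250 = 5250.

5250


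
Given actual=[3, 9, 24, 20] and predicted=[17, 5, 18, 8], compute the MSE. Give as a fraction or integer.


MSE = (1/4) * ((3-17)^2=196 + (9-5)^2=16 + (24-18)^2=36 + (20-8)^2=144). Sum = 392. MSE = 98.

98


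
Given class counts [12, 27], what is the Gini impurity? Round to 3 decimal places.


Total = 39. Proportions: 12/39, 27/39. sum(p_i^2) = 0.5740. Gini = 1 - 0.5740 = 0.4260, which rounds to 0.426.

0.426


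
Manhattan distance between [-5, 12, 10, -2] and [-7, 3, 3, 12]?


d = sum of absolute differences: |-5--7|=2 + |12-3|=9 + |10-3|=7 + |-2-12|=14 = 32.

32


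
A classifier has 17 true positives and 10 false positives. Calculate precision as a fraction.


Precision = TP / (TP + FP) = 17 / 27 = 17/27.

17/27


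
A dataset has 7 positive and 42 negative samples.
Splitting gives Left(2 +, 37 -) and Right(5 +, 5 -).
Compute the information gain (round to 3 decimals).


H(parent) = 0.5917. H(left) = 0.2918, H(right) = 1.0000. Weighted = (39/49)*0.2918 + (10/49)*1.0000 = 0.4363. IG = 0.5917 - 0.4363 = 0.1554, which rounds to 0.155.

0.155


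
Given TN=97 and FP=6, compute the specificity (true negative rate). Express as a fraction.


Specificity = TN / (TN + FP) = 97 / 103 = 97/103.

97/103


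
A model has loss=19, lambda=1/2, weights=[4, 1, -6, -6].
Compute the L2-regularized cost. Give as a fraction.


L2 sq norm = sum(w^2) = 89. J = 19 + 1/2 * 89 = 127/2.

127/2


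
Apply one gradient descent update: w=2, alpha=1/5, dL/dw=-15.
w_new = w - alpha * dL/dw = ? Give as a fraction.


w_new = 2 - 1/5 * -15 = 2 - -3 = 5.

5


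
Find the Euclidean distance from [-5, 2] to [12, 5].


d = sqrt(sum of squared differences). (-5-12)^2=289, (2-5)^2=9. Sum = 298.

sqrt(298)


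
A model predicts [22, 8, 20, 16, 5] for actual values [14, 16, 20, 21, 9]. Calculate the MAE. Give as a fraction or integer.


MAE = (1/5) * (|14-22|=8 + |16-8|=8 + |20-20|=0 + |21-16|=5 + |9-5|=4). Sum = 25. MAE = 5.

5


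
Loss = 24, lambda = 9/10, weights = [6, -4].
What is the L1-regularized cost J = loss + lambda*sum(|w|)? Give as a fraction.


L1 norm = sum(|w|) = 10. J = 24 + 9/10 * 10 = 33.

33


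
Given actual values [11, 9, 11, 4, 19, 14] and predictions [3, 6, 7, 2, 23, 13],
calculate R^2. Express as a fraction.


Mean(y) = 34/3. SS_res = 110. SS_tot = 376/3. R^2 = 1 - 110/(376/3) = 23/188.

23/188


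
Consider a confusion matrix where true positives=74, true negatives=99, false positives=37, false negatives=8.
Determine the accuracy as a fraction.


Accuracy = (TP + TN) / (TP + TN + FP + FN) = (74 + 99) / 218 = 173/218.

173/218


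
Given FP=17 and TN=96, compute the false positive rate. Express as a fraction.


FPR = FP / (FP + TN) = 17 / 113 = 17/113.

17/113


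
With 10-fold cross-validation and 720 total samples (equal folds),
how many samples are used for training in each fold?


Each validation fold has 720/10 = 72 samples. Training set = 720 - 72 = 648.

648


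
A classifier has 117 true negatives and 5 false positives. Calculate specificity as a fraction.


Specificity = TN / (TN + FP) = 117 / 122 = 117/122.

117/122


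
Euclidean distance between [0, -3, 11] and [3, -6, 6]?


d = sqrt(sum of squared differences). (0-3)^2=9, (-3--6)^2=9, (11-6)^2=25. Sum = 43.

sqrt(43)


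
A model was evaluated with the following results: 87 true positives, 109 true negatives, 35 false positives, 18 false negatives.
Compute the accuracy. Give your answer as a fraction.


Accuracy = (TP + TN) / (TP + TN + FP + FN) = (87 + 109) / 249 = 196/249.

196/249


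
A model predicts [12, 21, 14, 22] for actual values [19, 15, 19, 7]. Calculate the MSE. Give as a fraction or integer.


MSE = (1/4) * ((19-12)^2=49 + (15-21)^2=36 + (19-14)^2=25 + (7-22)^2=225). Sum = 335. MSE = 335/4.

335/4


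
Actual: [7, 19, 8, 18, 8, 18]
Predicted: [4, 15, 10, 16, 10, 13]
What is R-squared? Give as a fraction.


Mean(y) = 13. SS_res = 62. SS_tot = 172. R^2 = 1 - 62/(172) = 55/86.

55/86


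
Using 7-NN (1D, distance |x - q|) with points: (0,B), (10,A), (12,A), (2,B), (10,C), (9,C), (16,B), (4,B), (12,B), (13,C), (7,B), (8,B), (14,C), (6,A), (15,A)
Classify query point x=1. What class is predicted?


Distances: |0-1|=1, |10-1|=9, |12-1|=11, |2-1|=1, |10-1|=9, |9-1|=8, |16-1|=15, |4-1|=3, |12-1|=11, |13-1|=12, |7-1|=6, |8-1|=7, |14-1|=13, |6-1|=5, |15-1|=14. 7 nearest: (0,B), (2,B), (4,B), (6,A), (7,B), (8,B), (9,C). Counts: {'B': 5, 'A': 1, 'C': 1}. Majority class: B.

B


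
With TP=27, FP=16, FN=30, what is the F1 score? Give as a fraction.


Precision = 27/43 = 27/43. Recall = 27/57 = 9/19. F1 = 2*P*R/(P+R) = 27/50.

27/50


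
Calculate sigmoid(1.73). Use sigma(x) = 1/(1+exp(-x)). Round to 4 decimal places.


sigma(1.73) = 1/(1+e^(-1.73)) = 1/(1+0.177284) = 1/1.177284 = 0.8494.

0.8494


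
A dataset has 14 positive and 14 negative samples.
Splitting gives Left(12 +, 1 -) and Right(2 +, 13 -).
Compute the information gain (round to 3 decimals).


H(parent) = 1.0000. H(left) = 0.3912, H(right) = 0.5665. Weighted = (13/28)*0.3912 + (15/28)*0.5665 = 0.4851. IG = 1.0000 - 0.4851 = 0.5149, which rounds to 0.515.

0.515


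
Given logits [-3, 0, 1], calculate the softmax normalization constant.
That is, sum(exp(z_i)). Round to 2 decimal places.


Denom = e^-3=0.0498 + e^0=1.0000 + e^1=2.7183. Sum = 3.7681, which rounds to 3.77.

3.77


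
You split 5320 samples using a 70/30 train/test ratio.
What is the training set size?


Test set = 5320 * 30% = 1596. Training set = 5320 - 1596 = 3724.

3724


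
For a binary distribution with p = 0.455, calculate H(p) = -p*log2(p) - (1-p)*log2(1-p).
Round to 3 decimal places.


H = -0.455*log2(0.455) - 0.545*log2(0.545) = 0.994.

0.994


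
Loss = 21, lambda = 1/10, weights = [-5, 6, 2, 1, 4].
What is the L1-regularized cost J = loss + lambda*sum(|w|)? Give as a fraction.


L1 norm = sum(|w|) = 18. J = 21 + 1/10 * 18 = 114/5.

114/5


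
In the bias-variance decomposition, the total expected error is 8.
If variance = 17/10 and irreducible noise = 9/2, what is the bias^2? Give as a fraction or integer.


Total error = bias^2 + variance + irreducible noise. So bias^2 = 8 - 17/10 - 9/2 = 9/5.

9/5


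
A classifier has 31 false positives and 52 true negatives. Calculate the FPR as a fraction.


FPR = FP / (FP + TN) = 31 / 83 = 31/83.

31/83


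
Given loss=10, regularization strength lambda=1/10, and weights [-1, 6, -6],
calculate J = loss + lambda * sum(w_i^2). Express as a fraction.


L2 sq norm = sum(w^2) = 73. J = 10 + 1/10 * 73 = 173/10.

173/10


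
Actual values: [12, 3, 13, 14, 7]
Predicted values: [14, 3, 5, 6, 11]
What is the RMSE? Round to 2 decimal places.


MSE = 29.6000. RMSE = sqrt(29.6000) = 5.44.

5.44


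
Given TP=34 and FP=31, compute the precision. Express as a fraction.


Precision = TP / (TP + FP) = 34 / 65 = 34/65.

34/65


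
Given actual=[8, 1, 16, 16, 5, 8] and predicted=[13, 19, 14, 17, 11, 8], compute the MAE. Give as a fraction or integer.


MAE = (1/6) * (|8-13|=5 + |1-19|=18 + |16-14|=2 + |16-17|=1 + |5-11|=6 + |8-8|=0). Sum = 32. MAE = 16/3.

16/3


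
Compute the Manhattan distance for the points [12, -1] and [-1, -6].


d = sum of absolute differences: |12--1|=13 + |-1--6|=5 = 18.

18


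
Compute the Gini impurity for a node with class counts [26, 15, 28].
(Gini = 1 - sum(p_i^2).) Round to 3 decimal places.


Total = 69. Proportions: 26/69, 15/69, 28/69. sum(p_i^2) = 0.3539. Gini = 1 - 0.3539 = 0.6461, which rounds to 0.646.

0.646


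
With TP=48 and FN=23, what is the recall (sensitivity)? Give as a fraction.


Recall = TP / (TP + FN) = 48 / 71 = 48/71.

48/71


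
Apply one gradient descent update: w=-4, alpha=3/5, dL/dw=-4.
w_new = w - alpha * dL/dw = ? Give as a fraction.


w_new = -4 - 3/5 * -4 = -4 - -12/5 = -8/5.

-8/5


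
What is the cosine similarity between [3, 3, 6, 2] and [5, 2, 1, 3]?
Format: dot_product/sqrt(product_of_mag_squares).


dot = 33. |a|^2 = 58, |b|^2 = 39. cos = 33/sqrt(2262).

33/sqrt(2262)


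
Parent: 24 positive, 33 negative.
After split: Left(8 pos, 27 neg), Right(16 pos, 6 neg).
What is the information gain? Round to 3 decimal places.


H(parent) = 0.9819. H(left) = 0.7755, H(right) = 0.8454. Weighted = (35/57)*0.7755 + (22/57)*0.8454 = 0.8025. IG = 0.9819 - 0.8025 = 0.1794, which rounds to 0.179.

0.179


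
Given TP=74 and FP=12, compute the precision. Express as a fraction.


Precision = TP / (TP + FP) = 74 / 86 = 37/43.

37/43


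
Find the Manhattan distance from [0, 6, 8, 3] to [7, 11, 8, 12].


d = sum of absolute differences: |0-7|=7 + |6-11|=5 + |8-8|=0 + |3-12|=9 = 21.

21


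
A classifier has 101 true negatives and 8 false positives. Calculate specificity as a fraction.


Specificity = TN / (TN + FP) = 101 / 109 = 101/109.

101/109


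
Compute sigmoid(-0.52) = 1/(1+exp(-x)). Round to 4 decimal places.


sigma(-0.52) = 1/(1+e^(0.52)) = 1/(1+1.682028) = 1/2.682028 = 0.3729.

0.3729


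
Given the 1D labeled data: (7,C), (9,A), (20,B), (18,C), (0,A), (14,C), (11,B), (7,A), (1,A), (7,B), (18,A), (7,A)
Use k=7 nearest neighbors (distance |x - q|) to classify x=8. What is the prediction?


Distances: |7-8|=1, |9-8|=1, |20-8|=12, |18-8|=10, |0-8|=8, |14-8|=6, |11-8|=3, |7-8|=1, |1-8|=7, |7-8|=1, |18-8|=10, |7-8|=1. 7 nearest: (9,A), (7,A), (7,A), (7,B), (7,C), (11,B), (14,C). Counts: {'A': 3, 'B': 2, 'C': 2}. Majority class: A.

A


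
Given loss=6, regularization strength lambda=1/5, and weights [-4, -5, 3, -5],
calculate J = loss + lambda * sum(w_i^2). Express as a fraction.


L2 sq norm = sum(w^2) = 75. J = 6 + 1/5 * 75 = 21.

21


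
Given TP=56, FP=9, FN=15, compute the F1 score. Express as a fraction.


Precision = 56/65 = 56/65. Recall = 56/71 = 56/71. F1 = 2*P*R/(P+R) = 14/17.

14/17


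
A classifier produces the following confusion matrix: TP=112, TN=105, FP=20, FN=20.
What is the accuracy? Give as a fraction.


Accuracy = (TP + TN) / (TP + TN + FP + FN) = (112 + 105) / 257 = 217/257.

217/257


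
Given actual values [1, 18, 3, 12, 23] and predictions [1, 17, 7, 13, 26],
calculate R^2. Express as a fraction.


Mean(y) = 57/5. SS_res = 27. SS_tot = 1786/5. R^2 = 1 - 27/(1786/5) = 1651/1786.

1651/1786


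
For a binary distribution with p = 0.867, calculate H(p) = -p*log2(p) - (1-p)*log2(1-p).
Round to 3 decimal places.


H = -0.867*log2(0.867) - 0.133*log2(0.133) = 0.566.

0.566


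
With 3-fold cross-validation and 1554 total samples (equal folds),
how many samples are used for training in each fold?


Each validation fold has 1554/3 = 518 samples. Training set = 1554 - 518 = 1036.

1036


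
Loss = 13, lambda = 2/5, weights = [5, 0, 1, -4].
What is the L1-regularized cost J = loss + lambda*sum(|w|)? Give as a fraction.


L1 norm = sum(|w|) = 10. J = 13 + 2/5 * 10 = 17.

17


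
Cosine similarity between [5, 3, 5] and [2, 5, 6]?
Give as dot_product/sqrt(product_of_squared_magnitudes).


dot = 55. |a|^2 = 59, |b|^2 = 65. cos = 55/sqrt(3835).

55/sqrt(3835)


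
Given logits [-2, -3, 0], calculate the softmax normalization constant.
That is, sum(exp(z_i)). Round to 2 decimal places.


Denom = e^-2=0.1353 + e^-3=0.0498 + e^0=1.0000. Sum = 1.1851, which rounds to 1.19.

1.19


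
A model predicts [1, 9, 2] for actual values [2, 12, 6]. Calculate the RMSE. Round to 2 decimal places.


MSE = 8.6667. RMSE = sqrt(8.6667) = 2.94.

2.94


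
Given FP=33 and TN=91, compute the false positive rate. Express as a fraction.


FPR = FP / (FP + TN) = 33 / 124 = 33/124.

33/124


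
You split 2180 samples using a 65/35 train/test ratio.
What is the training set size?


Test set = 2180 * 35% = 763. Training set = 2180 - 763 = 1417.

1417


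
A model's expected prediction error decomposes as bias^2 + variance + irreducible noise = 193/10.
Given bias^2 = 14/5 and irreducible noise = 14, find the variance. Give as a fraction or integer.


Total error = bias^2 + variance + irreducible noise. So variance = 193/10 - 14/5 - 14 = 5/2.

5/2


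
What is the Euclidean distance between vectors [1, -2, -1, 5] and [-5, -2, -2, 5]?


d = sqrt(sum of squared differences). (1--5)^2=36, (-2--2)^2=0, (-1--2)^2=1, (5-5)^2=0. Sum = 37.

sqrt(37)


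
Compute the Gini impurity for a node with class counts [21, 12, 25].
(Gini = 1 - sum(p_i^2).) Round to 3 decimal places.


Total = 58. Proportions: 21/58, 12/58, 25/58. sum(p_i^2) = 0.3597. Gini = 1 - 0.3597 = 0.6403, which rounds to 0.640.

0.640


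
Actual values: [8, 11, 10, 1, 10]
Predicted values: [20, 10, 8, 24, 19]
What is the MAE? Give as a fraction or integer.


MAE = (1/5) * (|8-20|=12 + |11-10|=1 + |10-8|=2 + |1-24|=23 + |10-19|=9). Sum = 47. MAE = 47/5.

47/5


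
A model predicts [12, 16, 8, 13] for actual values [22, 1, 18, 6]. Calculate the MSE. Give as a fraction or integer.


MSE = (1/4) * ((22-12)^2=100 + (1-16)^2=225 + (18-8)^2=100 + (6-13)^2=49). Sum = 474. MSE = 237/2.

237/2


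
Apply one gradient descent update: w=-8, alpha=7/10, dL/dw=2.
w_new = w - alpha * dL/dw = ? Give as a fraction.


w_new = -8 - 7/10 * 2 = -8 - 7/5 = -47/5.

-47/5


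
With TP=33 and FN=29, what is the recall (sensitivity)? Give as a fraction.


Recall = TP / (TP + FN) = 33 / 62 = 33/62.

33/62


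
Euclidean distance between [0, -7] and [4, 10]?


d = sqrt(sum of squared differences). (0-4)^2=16, (-7-10)^2=289. Sum = 305.

sqrt(305)


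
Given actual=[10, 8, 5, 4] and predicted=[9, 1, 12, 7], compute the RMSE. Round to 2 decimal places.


MSE = 27.0000. RMSE = sqrt(27.0000) = 5.20.

5.20


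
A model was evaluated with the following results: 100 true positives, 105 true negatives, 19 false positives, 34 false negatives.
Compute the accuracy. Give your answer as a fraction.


Accuracy = (TP + TN) / (TP + TN + FP + FN) = (100 + 105) / 258 = 205/258.

205/258


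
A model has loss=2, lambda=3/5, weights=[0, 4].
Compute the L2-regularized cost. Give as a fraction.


L2 sq norm = sum(w^2) = 16. J = 2 + 3/5 * 16 = 58/5.

58/5


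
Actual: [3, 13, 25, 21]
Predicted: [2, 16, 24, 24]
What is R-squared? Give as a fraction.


Mean(y) = 31/2. SS_res = 20. SS_tot = 283. R^2 = 1 - 20/(283) = 263/283.

263/283


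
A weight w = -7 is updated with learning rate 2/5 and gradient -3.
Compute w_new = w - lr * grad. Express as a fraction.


w_new = -7 - 2/5 * -3 = -7 - -6/5 = -29/5.

-29/5


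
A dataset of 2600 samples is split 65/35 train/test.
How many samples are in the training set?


Test set = 2600 * 35% = 910. Training set = 2600 - 910 = 1690.

1690


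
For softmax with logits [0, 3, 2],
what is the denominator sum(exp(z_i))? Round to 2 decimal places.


Denom = e^0=1.0000 + e^3=20.0855 + e^2=7.3891. Sum = 28.4746, which rounds to 28.47.

28.47


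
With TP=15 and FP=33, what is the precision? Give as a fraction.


Precision = TP / (TP + FP) = 15 / 48 = 5/16.

5/16


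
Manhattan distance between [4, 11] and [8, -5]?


d = sum of absolute differences: |4-8|=4 + |11--5|=16 = 20.

20


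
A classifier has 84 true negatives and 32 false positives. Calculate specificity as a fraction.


Specificity = TN / (TN + FP) = 84 / 116 = 21/29.

21/29


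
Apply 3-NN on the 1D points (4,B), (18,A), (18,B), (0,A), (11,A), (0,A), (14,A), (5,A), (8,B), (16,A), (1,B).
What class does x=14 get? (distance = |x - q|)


Distances: |4-14|=10, |18-14|=4, |18-14|=4, |0-14|=14, |11-14|=3, |0-14|=14, |14-14|=0, |5-14|=9, |8-14|=6, |16-14|=2, |1-14|=13. 3 nearest: (14,A), (16,A), (11,A). Counts: {'A': 3}. Majority class: A.

A


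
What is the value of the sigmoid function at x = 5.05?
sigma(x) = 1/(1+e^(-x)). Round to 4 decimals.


sigma(5.05) = 1/(1+e^(-5.05)) = 1/(1+0.006409) = 1/1.006409 = 0.9936.

0.9936


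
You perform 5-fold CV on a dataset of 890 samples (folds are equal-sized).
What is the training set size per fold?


Each validation fold has 890/5 = 178 samples. Training set = 890 - 178 = 712.

712


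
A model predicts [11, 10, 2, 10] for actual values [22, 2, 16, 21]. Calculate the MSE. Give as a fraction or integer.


MSE = (1/4) * ((22-11)^2=121 + (2-10)^2=64 + (16-2)^2=196 + (21-10)^2=121). Sum = 502. MSE = 251/2.

251/2


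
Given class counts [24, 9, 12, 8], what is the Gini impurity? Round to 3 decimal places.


Total = 53. Proportions: 24/53, 9/53, 12/53, 8/53. sum(p_i^2) = 0.3079. Gini = 1 - 0.3079 = 0.6921, which rounds to 0.692.

0.692


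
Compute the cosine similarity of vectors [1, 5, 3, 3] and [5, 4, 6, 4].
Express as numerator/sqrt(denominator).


dot = 55. |a|^2 = 44, |b|^2 = 93. cos = 55/sqrt(4092).

55/sqrt(4092)


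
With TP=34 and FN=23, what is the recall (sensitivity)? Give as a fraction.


Recall = TP / (TP + FN) = 34 / 57 = 34/57.

34/57


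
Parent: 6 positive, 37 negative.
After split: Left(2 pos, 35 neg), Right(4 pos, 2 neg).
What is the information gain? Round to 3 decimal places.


H(parent) = 0.5830. H(left) = 0.3034, H(right) = 0.9183. Weighted = (37/43)*0.3034 + (6/43)*0.9183 = 0.3892. IG = 0.5830 - 0.3892 = 0.1938, which rounds to 0.194.

0.194


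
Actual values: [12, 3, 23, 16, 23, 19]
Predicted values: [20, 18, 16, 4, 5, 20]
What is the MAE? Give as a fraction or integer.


MAE = (1/6) * (|12-20|=8 + |3-18|=15 + |23-16|=7 + |16-4|=12 + |23-5|=18 + |19-20|=1). Sum = 61. MAE = 61/6.

61/6


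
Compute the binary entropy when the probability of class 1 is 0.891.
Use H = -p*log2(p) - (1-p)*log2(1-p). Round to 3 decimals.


H = -0.891*log2(0.891) - 0.109*log2(0.109) = 0.497.

0.497


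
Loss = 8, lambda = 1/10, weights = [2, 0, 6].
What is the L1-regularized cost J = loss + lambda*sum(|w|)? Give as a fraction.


L1 norm = sum(|w|) = 8. J = 8 + 1/10 * 8 = 44/5.

44/5


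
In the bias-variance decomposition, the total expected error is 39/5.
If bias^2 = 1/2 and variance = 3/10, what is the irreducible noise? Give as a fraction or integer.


Total error = bias^2 + variance + irreducible noise. So irreducible noise = 39/5 - 1/2 - 3/10 = 7.

7


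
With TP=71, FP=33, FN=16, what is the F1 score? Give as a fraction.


Precision = 71/104 = 71/104. Recall = 71/87 = 71/87. F1 = 2*P*R/(P+R) = 142/191.

142/191


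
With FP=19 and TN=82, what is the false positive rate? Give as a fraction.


FPR = FP / (FP + TN) = 19 / 101 = 19/101.

19/101


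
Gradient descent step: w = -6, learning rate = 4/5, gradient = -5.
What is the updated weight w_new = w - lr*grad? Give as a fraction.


w_new = -6 - 4/5 * -5 = -6 - -4 = -2.

-2


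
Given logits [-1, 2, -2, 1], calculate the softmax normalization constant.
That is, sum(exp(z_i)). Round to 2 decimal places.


Denom = e^-1=0.3679 + e^2=7.3891 + e^-2=0.1353 + e^1=2.7183. Sum = 10.6106, which rounds to 10.61.

10.61


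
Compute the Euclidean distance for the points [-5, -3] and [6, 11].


d = sqrt(sum of squared differences). (-5-6)^2=121, (-3-11)^2=196. Sum = 317.

sqrt(317)


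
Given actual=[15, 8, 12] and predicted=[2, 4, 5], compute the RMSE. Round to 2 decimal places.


MSE = 78.0000. RMSE = sqrt(78.0000) = 8.83.

8.83


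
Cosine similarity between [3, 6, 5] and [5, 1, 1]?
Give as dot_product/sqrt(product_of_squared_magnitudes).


dot = 26. |a|^2 = 70, |b|^2 = 27. cos = 26/sqrt(1890).

26/sqrt(1890)


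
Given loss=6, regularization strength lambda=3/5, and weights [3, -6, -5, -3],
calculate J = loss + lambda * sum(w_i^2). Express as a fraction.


L2 sq norm = sum(w^2) = 79. J = 6 + 3/5 * 79 = 267/5.

267/5


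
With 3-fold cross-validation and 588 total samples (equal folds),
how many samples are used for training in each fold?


Each validation fold has 588/3 = 196 samples. Training set = 588 - 196 = 392.

392


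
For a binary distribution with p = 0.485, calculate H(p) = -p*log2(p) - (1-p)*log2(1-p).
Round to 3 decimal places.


H = -0.485*log2(0.485) - 0.515*log2(0.515) = 0.999.

0.999


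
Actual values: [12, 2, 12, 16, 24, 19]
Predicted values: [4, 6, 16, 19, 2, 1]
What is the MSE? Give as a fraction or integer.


MSE = (1/6) * ((12-4)^2=64 + (2-6)^2=16 + (12-16)^2=16 + (16-19)^2=9 + (24-2)^2=484 + (19-1)^2=324). Sum = 913. MSE = 913/6.

913/6


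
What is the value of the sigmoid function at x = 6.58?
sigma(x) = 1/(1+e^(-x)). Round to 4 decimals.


sigma(6.58) = 1/(1+e^(-6.58)) = 1/(1+0.001388) = 1/1.001388 = 0.9986.

0.9986


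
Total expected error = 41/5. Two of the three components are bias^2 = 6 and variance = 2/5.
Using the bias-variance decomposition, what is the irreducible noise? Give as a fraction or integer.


Total error = bias^2 + variance + irreducible noise. So irreducible noise = 41/5 - 6 - 2/5 = 9/5.

9/5


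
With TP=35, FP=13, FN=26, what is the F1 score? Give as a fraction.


Precision = 35/48 = 35/48. Recall = 35/61 = 35/61. F1 = 2*P*R/(P+R) = 70/109.

70/109


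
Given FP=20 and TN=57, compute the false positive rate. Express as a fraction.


FPR = FP / (FP + TN) = 20 / 77 = 20/77.

20/77


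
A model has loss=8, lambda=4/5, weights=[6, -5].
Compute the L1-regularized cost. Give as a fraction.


L1 norm = sum(|w|) = 11. J = 8 + 4/5 * 11 = 84/5.

84/5


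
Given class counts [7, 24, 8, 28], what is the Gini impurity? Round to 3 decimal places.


Total = 67. Proportions: 7/67, 24/67, 8/67, 28/67. sum(p_i^2) = 0.3281. Gini = 1 - 0.3281 = 0.6719, which rounds to 0.672.

0.672


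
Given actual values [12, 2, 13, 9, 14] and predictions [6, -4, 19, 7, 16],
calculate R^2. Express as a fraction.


Mean(y) = 10. SS_res = 116. SS_tot = 94. R^2 = 1 - 116/(94) = -11/47.

-11/47


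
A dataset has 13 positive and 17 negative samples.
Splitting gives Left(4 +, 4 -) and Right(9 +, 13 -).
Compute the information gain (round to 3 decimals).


H(parent) = 0.9871. H(left) = 1.0000, H(right) = 0.9760. Weighted = (8/30)*1.0000 + (22/30)*0.9760 = 0.9824. IG = 0.9871 - 0.9824 = 0.0047, which rounds to 0.005.

0.005


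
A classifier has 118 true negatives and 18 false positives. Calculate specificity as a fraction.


Specificity = TN / (TN + FP) = 118 / 136 = 59/68.

59/68


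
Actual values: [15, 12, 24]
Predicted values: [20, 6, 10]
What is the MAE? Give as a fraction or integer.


MAE = (1/3) * (|15-20|=5 + |12-6|=6 + |24-10|=14). Sum = 25. MAE = 25/3.

25/3


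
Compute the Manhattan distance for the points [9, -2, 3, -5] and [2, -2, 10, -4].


d = sum of absolute differences: |9-2|=7 + |-2--2|=0 + |3-10|=7 + |-5--4|=1 = 15.

15


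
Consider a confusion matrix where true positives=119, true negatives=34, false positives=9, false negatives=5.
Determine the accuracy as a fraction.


Accuracy = (TP + TN) / (TP + TN + FP + FN) = (119 + 34) / 167 = 153/167.

153/167


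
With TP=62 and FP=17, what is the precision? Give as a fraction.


Precision = TP / (TP + FP) = 62 / 79 = 62/79.

62/79


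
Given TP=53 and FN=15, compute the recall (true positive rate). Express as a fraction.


Recall = TP / (TP + FN) = 53 / 68 = 53/68.

53/68


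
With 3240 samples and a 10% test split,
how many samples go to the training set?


Test set = 3240 * 10% = 324. Training set = 3240 - 324 = 2916.

2916
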